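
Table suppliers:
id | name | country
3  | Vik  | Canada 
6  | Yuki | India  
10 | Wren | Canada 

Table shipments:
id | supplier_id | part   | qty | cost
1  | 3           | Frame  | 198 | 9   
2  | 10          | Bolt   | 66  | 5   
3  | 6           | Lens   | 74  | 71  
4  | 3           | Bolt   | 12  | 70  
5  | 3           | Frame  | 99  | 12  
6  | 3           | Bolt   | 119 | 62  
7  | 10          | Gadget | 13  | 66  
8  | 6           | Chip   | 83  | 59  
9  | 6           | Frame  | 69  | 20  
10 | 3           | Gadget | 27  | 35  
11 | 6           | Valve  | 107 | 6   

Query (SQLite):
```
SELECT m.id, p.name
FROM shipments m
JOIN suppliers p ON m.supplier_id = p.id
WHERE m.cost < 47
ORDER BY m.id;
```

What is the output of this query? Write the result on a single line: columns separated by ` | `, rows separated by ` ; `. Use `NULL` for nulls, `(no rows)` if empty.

1 | Vik ; 2 | Wren ; 5 | Vik ; 9 | Yuki ; 10 | Vik ; 11 | Yuki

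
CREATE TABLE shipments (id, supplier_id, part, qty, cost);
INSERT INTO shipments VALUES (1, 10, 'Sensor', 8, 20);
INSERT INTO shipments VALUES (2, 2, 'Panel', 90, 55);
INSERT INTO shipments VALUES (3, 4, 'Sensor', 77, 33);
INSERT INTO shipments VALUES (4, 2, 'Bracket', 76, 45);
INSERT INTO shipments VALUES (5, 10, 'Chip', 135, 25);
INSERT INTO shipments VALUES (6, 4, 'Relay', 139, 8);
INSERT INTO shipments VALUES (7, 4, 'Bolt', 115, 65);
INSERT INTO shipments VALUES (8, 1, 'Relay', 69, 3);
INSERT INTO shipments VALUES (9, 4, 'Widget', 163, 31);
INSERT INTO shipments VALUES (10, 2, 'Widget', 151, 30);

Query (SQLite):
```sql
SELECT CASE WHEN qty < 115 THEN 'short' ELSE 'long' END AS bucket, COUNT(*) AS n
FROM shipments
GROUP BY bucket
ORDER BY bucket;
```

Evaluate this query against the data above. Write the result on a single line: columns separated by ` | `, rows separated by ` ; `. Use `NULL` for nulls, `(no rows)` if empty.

Bucket rows by qty < 115 → 'short' else 'long'; count each bucket.

long | 5 ; short | 5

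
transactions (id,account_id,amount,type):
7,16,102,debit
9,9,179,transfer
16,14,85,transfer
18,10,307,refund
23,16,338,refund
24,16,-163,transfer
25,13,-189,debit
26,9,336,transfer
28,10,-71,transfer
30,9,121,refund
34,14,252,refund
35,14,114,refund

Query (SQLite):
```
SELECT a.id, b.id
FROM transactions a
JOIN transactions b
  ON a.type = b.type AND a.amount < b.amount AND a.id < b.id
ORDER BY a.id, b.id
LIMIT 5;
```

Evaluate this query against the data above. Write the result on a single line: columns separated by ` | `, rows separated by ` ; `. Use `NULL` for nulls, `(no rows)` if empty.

Pairs (a,b) with same type, a.amount < b.amount, a.id < b.id.
type groups: debit:{7,25} refund:{18,23,30,34,35} transfer:{9,16,24,26,28}
Ordered by (a.id, b.id); first 5.

9 | 26 ; 16 | 26 ; 18 | 23 ; 24 | 26 ; 24 | 28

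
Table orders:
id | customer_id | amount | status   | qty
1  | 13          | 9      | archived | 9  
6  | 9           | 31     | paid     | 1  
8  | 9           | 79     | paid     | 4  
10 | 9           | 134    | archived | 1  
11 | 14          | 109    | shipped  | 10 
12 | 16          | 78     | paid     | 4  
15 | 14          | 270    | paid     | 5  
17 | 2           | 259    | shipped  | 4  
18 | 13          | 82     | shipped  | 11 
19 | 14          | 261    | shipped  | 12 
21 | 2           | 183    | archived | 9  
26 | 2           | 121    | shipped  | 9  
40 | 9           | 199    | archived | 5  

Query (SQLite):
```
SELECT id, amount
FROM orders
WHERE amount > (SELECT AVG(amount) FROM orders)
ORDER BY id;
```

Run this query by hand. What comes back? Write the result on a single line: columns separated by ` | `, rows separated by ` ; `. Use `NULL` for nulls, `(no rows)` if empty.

Scalar subquery: AVG(amount) over all orders rows = 139.615385 (≈; comparison uses full precision).
Keep rows where amount > that value.

15 | 270 ; 17 | 259 ; 19 | 261 ; 21 | 183 ; 40 | 199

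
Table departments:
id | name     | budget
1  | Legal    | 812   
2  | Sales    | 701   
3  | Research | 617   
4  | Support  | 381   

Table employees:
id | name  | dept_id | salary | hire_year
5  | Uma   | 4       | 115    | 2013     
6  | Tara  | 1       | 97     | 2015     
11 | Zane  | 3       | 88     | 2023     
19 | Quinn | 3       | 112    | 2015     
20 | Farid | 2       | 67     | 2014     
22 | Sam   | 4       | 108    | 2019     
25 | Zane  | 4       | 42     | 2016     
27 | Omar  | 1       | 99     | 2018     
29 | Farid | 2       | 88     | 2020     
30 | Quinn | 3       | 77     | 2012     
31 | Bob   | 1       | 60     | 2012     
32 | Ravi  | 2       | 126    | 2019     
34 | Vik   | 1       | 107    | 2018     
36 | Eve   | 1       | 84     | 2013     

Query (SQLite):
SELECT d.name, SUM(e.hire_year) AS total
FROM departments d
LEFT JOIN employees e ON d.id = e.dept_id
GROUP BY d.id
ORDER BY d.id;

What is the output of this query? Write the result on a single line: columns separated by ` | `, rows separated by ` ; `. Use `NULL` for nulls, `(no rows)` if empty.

LEFT JOIN keeps every departments row; unmatched ones get NULL for employees columns.
Group by departments.id and compute SUM(e.hire_year). SUM over an all-NULL group is NULL.
  1: ids {6, 27, 31, 34, 36} → SUM(e.hire_year)=10076
  2: ids {20, 29, 32} → SUM(e.hire_year)=6053
  3: ids {11, 19, 30} → SUM(e.hire_year)=6050
  4: ids {5, 22, 25} → SUM(e.hire_year)=6048

Legal | 10076 ; Sales | 6053 ; Research | 6050 ; Support | 6048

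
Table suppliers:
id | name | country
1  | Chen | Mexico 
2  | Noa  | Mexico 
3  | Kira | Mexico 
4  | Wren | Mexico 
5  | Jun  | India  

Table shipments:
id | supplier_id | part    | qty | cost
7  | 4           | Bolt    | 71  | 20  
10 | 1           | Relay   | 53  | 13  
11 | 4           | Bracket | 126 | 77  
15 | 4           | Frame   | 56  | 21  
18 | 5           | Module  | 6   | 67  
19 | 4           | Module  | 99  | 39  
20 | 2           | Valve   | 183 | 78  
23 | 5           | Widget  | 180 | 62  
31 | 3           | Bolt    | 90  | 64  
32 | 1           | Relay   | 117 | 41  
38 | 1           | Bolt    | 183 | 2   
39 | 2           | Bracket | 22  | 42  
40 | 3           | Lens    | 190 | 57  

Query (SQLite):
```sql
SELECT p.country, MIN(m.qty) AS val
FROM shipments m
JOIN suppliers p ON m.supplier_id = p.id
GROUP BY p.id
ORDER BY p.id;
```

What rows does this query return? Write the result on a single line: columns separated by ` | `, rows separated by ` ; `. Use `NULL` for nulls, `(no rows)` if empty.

Join each shipments row to its suppliers via supplier_id.
Group joined rows by suppliers.id; compute MIN(m.qty) per group.
  1: ids {10, 32, 38} → MIN(m.qty)=53
  2: ids {20, 39} → MIN(m.qty)=22
  3: ids {31, 40} → MIN(m.qty)=90
  4: ids {7, 11, 15, 19} → MIN(m.qty)=56
  5: ids {18, 23} → MIN(m.qty)=6

Mexico | 53 ; Mexico | 22 ; Mexico | 90 ; Mexico | 56 ; India | 6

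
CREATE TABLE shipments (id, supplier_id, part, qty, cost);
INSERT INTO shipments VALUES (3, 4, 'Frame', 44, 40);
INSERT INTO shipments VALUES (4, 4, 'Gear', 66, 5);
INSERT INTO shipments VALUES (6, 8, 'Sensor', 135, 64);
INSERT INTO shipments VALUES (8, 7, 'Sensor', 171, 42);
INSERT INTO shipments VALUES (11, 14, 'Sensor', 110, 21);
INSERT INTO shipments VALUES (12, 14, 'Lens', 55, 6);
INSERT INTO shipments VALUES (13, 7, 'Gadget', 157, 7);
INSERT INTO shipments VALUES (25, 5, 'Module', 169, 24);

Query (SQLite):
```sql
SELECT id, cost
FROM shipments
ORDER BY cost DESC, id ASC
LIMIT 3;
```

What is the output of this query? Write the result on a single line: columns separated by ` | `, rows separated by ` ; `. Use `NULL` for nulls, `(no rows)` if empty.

Sort by cost desc, tiebreak id asc: (64, id=6), (42, id=8), (40, id=3), (24, id=25), (21, id=11), (7, id=13) …. Take first 3.

6 | 64 ; 8 | 42 ; 3 | 40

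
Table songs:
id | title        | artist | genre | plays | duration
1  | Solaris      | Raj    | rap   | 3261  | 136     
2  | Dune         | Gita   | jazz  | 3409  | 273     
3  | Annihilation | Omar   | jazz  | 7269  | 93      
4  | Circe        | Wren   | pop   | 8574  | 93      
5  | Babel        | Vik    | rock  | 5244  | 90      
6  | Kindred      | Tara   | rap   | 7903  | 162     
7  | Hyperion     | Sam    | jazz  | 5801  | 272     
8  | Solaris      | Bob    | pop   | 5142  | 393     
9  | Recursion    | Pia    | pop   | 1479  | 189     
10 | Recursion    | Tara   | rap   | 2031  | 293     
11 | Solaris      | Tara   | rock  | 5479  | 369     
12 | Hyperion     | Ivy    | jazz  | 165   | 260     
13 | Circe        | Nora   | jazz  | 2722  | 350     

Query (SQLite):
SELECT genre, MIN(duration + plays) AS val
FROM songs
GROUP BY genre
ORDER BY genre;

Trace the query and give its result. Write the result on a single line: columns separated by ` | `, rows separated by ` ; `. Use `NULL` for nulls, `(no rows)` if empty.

For each row compute duration + plays.
Group by genre; take MIN of the expression per group.
  jazz: ids {2, 3, 7, 12, 13} → MIN(duration + plays)=425
  pop: ids {4, 8, 9} → MIN(duration + plays)=1668
  rap: ids {1, 6, 10} → MIN(duration + plays)=2324
  rock: ids {5, 11} → MIN(duration + plays)=5334

jazz | 425 ; pop | 1668 ; rap | 2324 ; rock | 5334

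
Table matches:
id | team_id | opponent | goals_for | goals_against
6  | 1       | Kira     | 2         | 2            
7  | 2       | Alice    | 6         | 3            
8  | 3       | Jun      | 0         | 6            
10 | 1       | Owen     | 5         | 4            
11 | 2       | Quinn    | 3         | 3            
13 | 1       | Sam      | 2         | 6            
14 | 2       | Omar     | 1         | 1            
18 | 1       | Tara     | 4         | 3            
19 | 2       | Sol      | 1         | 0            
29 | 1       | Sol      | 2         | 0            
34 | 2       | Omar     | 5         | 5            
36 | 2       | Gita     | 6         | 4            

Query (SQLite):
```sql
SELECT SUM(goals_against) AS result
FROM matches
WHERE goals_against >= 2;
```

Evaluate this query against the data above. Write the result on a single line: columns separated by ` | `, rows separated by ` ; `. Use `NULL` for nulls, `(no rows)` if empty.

36

Rows where goals_against >= 2 → goals_against values: [2, 3, 6, 4, 3, 6, 3, 5, 4].
SUM of non-NULL values = 36.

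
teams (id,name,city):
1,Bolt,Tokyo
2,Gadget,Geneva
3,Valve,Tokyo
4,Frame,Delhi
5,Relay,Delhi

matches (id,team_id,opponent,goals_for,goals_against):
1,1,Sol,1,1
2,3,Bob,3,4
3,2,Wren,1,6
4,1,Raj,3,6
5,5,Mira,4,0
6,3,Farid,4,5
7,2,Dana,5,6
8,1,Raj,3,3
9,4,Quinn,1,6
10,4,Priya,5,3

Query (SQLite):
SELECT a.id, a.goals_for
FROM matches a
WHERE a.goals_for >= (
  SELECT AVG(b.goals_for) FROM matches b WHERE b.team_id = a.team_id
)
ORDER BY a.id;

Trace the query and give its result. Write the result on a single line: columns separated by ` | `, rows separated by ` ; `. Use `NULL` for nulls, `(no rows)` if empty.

4 | 3 ; 5 | 4 ; 6 | 4 ; 7 | 5 ; 8 | 3 ; 10 | 5

For each matches row a, compute AVG(goals_for) over rows sharing a.team_id.
Keep row a if a.goals_for >= that per-group AVG.
  team_id=1: AVG(goals_for) = 2.333333
  team_id=2: AVG(goals_for) = 3.0
  team_id=3: AVG(goals_for) = 3.5
  team_id=4: AVG(goals_for) = 3.0
  team_id=5: AVG(goals_for) = 4.0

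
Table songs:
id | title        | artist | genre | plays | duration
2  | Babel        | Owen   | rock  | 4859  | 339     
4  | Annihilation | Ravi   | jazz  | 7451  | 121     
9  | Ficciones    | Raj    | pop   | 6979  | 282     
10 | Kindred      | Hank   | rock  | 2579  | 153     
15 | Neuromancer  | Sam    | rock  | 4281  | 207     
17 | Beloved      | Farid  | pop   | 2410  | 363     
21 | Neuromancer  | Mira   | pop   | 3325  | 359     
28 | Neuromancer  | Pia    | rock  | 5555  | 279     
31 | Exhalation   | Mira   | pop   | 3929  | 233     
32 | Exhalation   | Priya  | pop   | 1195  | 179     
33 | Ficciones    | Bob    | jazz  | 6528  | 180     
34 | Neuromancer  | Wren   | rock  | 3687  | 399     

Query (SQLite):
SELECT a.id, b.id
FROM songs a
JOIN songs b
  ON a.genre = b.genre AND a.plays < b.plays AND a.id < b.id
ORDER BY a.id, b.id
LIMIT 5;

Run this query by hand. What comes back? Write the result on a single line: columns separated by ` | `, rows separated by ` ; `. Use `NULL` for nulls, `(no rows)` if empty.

Pairs (a,b) with same genre, a.plays < b.plays, a.id < b.id.
genre groups: jazz:{4,33} pop:{9,17,21,31,32} rock:{2,10,15,28,34}
Ordered by (a.id, b.id); first 5.

2 | 28 ; 10 | 15 ; 10 | 28 ; 10 | 34 ; 15 | 28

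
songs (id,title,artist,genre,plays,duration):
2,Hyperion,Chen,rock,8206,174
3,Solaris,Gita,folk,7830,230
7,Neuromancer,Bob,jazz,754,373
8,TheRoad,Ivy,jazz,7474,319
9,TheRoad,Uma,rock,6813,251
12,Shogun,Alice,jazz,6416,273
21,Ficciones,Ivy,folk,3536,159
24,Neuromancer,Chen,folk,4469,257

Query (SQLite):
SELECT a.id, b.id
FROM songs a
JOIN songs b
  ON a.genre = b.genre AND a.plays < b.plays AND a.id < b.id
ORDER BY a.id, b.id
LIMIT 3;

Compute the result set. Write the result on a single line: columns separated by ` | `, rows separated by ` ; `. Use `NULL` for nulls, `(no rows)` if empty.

Pairs (a,b) with same genre, a.plays < b.plays, a.id < b.id.
genre groups: folk:{3,21,24} jazz:{7,8,12} rock:{2,9}
Ordered by (a.id, b.id); first 3.

7 | 8 ; 7 | 12 ; 21 | 24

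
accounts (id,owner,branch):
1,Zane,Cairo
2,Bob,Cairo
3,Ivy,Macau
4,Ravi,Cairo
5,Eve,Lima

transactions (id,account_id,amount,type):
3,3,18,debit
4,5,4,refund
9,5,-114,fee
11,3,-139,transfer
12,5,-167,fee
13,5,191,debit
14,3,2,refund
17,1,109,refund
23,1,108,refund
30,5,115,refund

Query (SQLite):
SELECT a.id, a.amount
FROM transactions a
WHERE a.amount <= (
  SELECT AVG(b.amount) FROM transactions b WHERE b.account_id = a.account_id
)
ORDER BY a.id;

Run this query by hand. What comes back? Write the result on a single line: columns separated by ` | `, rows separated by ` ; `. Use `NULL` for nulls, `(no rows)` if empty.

For each transactions row a, compute AVG(amount) over rows sharing a.account_id.
Keep row a if a.amount <= that per-group AVG.
  account_id=1: AVG(amount) = 108.5
  account_id=3: AVG(amount) = -39.666667
  account_id=5: AVG(amount) = 5.8

4 | 4 ; 9 | -114 ; 11 | -139 ; 12 | -167 ; 23 | 108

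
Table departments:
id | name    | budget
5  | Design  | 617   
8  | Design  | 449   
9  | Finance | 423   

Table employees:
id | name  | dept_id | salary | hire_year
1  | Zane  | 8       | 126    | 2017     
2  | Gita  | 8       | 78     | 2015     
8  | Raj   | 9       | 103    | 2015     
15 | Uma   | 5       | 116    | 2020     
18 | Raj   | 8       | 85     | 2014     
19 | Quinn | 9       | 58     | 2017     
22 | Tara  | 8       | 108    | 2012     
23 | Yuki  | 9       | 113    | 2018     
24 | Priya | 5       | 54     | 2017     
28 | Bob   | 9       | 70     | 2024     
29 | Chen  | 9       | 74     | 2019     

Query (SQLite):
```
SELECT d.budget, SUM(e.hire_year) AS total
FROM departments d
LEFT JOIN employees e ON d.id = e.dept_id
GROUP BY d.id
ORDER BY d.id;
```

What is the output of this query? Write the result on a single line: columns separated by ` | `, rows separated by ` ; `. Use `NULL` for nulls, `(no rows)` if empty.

617 | 4037 ; 449 | 8058 ; 423 | 10093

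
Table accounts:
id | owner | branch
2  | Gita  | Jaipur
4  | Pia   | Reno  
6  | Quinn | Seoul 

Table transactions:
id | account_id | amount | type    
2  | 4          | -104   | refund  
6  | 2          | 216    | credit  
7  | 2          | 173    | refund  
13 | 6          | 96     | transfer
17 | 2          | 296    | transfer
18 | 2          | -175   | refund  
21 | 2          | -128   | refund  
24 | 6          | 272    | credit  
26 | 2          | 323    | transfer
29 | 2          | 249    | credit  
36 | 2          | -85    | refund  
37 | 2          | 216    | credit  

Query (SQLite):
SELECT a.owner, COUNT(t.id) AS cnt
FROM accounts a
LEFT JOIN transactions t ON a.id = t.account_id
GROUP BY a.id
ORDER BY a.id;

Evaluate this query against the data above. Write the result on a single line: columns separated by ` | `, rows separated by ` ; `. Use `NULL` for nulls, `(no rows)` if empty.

Gita | 9 ; Pia | 1 ; Quinn | 2

LEFT JOIN keeps every accounts row; unmatched ones get NULL for transactions columns.
Group by accounts.id and compute COUNT(t.id). COUNT(col) of an all-NULL group is 0.
  2: ids {6, 7, 17, 18, 21, 26, 29, 36, 37} → COUNT(t.id)=9
  4: ids {2} → COUNT(t.id)=1
  6: ids {13, 24} → COUNT(t.id)=2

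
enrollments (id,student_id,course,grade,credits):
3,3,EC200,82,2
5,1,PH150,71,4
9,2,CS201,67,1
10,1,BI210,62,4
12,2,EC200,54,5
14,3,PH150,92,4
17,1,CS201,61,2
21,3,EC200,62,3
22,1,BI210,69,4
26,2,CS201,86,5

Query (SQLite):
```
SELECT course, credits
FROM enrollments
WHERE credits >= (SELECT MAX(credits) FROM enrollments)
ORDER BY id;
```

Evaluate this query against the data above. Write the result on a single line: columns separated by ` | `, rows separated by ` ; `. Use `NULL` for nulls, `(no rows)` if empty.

Scalar subquery: MAX(credits) over all enrollments rows = 5.
Keep rows where credits >= that value.

EC200 | 5 ; CS201 | 5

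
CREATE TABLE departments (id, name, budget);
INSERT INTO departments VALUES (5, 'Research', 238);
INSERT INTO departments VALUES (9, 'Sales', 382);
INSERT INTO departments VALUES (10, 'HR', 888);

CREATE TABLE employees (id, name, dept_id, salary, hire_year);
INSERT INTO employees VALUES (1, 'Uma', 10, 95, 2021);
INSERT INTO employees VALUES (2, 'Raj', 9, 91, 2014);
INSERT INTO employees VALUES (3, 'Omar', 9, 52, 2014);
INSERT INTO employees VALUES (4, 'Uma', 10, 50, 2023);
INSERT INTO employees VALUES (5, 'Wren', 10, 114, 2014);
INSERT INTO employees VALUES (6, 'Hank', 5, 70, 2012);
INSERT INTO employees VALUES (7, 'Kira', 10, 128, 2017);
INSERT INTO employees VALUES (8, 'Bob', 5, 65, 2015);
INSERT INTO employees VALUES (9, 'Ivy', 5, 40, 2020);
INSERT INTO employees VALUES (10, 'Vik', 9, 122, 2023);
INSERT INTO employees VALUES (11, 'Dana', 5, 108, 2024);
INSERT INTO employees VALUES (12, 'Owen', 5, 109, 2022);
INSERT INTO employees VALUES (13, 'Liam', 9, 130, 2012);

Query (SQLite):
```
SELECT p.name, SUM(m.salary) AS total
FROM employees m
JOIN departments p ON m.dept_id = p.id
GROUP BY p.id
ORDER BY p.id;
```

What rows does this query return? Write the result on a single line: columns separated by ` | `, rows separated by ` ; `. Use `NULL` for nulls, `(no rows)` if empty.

Research | 392 ; Sales | 395 ; HR | 387

Join each employees row to its departments via dept_id.
Group joined rows by departments.id; compute SUM(m.salary) per group.
  5: ids {6, 8, 9, 11, 12} → SUM(m.salary)=392
  9: ids {2, 3, 10, 13} → SUM(m.salary)=395
  10: ids {1, 4, 5, 7} → SUM(m.salary)=387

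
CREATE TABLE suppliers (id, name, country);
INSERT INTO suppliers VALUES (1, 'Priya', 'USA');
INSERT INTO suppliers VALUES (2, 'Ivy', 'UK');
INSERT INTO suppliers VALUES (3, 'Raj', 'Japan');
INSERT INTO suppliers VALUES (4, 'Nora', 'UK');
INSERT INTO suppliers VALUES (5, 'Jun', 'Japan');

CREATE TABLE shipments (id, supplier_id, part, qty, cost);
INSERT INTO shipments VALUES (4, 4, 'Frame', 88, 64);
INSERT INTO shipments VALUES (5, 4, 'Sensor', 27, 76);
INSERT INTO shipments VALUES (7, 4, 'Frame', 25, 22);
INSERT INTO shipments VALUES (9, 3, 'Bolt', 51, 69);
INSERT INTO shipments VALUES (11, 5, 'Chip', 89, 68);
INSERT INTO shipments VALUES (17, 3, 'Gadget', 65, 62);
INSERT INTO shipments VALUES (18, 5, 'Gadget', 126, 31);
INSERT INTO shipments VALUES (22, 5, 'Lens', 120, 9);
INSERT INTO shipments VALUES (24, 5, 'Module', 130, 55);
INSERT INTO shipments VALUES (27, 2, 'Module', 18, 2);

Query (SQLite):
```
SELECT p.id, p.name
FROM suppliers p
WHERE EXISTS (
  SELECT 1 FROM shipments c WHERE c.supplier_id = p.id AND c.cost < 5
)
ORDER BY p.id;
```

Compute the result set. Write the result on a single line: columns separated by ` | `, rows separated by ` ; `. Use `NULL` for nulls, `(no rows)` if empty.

2 | Ivy

For each suppliers row, check whether any shipments with matching supplier_id has cost < 5.
Keep rows where that is true.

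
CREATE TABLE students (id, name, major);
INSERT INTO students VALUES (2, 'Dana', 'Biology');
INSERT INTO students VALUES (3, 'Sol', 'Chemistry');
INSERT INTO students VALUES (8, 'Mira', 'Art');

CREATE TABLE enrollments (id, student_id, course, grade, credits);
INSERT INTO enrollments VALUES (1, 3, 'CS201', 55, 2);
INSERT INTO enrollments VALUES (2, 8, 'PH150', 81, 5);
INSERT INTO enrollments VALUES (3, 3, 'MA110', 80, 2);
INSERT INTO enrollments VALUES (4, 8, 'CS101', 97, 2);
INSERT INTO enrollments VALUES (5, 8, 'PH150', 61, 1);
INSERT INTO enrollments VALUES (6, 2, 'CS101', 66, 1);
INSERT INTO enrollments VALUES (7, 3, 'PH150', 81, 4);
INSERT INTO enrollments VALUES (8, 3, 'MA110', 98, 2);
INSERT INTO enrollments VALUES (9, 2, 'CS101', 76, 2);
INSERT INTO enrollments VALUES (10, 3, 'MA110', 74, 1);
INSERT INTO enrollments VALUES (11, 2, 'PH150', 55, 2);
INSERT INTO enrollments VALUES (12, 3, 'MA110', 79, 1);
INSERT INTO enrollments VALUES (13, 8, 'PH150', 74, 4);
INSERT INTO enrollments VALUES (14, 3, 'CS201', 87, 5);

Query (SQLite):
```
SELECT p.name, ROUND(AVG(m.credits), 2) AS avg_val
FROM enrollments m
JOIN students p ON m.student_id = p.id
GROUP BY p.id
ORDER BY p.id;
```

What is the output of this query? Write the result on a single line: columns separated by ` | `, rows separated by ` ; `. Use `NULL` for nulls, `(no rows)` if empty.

Join each enrollments row to its students via student_id.
Group joined rows by students.id; compute ROUND(AVG(m.credits), 2) per group.
  2: ids {6, 9, 11} → ROUND(AVG(m.credits), 2)=1.67
  3: ids {1, 3, 7, 8, 10, 12, 14} → ROUND(AVG(m.credits), 2)=2.43
  8: ids {2, 4, 5, 13} → ROUND(AVG(m.credits), 2)=3

Dana | 1.67 ; Sol | 2.43 ; Mira | 3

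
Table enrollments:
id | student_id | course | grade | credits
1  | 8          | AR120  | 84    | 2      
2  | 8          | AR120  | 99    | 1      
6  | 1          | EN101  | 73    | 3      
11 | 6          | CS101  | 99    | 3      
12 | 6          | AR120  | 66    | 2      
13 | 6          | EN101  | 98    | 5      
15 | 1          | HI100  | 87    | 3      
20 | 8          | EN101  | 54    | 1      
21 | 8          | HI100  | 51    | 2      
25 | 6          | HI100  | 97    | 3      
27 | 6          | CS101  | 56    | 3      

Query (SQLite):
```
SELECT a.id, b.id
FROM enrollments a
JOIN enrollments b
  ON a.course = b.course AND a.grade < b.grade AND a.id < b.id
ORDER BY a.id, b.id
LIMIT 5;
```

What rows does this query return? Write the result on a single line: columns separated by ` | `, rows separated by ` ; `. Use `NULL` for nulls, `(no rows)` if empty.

Pairs (a,b) with same course, a.grade < b.grade, a.id < b.id.
course groups: AR120:{1,2,12} CS101:{11,27} EN101:{6,13,20} HI100:{15,21,25}
Ordered by (a.id, b.id); first 5.

1 | 2 ; 6 | 13 ; 15 | 25 ; 21 | 25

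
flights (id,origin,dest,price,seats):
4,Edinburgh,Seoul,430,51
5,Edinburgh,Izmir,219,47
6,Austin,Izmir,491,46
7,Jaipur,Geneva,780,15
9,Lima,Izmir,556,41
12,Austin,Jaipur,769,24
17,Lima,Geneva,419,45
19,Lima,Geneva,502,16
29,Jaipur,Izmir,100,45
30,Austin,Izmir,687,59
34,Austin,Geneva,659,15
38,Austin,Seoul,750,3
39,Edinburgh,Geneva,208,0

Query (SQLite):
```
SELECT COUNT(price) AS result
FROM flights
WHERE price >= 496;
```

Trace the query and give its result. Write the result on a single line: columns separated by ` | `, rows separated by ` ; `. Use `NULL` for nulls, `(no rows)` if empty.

7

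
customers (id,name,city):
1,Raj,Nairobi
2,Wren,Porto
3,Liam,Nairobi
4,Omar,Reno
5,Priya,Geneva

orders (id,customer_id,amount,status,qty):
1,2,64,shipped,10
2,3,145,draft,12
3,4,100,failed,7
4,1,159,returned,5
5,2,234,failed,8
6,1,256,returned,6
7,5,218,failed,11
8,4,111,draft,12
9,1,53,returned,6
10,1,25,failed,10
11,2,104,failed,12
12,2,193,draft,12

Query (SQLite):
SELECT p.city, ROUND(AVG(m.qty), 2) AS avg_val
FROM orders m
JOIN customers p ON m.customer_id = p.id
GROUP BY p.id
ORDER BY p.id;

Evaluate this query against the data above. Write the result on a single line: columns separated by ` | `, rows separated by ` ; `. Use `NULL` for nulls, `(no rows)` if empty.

Join each orders row to its customers via customer_id.
Group joined rows by customers.id; compute ROUND(AVG(m.qty), 2) per group.
  1: ids {4, 6, 9, 10} → ROUND(AVG(m.qty), 2)=6.75
  2: ids {1, 5, 11, 12} → ROUND(AVG(m.qty), 2)=10.5
  3: ids {2} → ROUND(AVG(m.qty), 2)=12
  4: ids {3, 8} → ROUND(AVG(m.qty), 2)=9.5
  5: ids {7} → ROUND(AVG(m.qty), 2)=11

Nairobi | 6.75 ; Porto | 10.5 ; Nairobi | 12 ; Reno | 9.5 ; Geneva | 11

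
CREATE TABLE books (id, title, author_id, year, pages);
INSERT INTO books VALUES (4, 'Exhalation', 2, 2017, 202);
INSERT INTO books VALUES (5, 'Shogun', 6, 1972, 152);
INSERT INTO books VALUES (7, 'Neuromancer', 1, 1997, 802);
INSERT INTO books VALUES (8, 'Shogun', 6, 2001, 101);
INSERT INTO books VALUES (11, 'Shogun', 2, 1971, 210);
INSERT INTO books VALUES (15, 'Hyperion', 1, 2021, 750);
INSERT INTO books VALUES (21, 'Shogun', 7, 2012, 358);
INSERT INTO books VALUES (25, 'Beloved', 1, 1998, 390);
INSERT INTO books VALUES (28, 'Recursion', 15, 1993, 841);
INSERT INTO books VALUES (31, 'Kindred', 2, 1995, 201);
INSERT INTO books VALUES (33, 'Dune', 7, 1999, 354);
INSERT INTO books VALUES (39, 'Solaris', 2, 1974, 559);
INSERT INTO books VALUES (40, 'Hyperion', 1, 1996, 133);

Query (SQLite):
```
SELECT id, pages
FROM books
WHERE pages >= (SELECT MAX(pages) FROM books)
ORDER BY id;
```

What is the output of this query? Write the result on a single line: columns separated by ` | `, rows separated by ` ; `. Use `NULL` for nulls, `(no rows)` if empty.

28 | 841

Scalar subquery: MAX(pages) over all books rows = 841.
Keep rows where pages >= that value.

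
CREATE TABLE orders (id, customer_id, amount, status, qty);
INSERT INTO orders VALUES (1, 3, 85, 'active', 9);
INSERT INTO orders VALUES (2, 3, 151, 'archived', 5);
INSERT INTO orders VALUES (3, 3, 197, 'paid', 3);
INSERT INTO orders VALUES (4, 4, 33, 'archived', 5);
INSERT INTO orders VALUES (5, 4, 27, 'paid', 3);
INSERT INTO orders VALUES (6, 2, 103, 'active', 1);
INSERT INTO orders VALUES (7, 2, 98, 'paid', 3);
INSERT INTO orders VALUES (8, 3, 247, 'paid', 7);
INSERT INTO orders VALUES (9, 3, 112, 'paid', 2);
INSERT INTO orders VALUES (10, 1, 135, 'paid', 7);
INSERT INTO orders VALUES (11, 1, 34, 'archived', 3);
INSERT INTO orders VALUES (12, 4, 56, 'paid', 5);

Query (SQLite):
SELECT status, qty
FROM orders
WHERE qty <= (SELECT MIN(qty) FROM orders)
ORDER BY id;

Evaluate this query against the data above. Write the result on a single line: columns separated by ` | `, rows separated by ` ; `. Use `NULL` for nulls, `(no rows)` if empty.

Scalar subquery: MIN(qty) over all orders rows = 1.
Keep rows where qty <= that value.

active | 1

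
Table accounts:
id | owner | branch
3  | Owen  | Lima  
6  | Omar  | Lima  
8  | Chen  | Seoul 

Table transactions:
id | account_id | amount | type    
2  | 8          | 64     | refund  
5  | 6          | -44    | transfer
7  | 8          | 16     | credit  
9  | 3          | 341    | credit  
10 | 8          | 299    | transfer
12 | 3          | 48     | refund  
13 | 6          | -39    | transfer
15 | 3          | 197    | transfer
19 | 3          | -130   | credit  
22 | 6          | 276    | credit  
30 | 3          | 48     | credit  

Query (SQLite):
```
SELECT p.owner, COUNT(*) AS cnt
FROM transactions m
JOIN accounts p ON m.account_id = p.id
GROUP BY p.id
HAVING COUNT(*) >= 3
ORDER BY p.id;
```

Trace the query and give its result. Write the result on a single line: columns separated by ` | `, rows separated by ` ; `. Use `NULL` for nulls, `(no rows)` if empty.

Join each transactions row to its accounts via account_id.
Group joined rows by accounts.id; compute COUNT(*) per group.
HAVING: keep groups with count ≥ 3.
  3: ids {9, 12, 15, 19, 30} → COUNT(*)=5
  6: ids {5, 13, 22} → COUNT(*)=3
  8: ids {2, 7, 10} → COUNT(*)=3

Owen | 5 ; Omar | 3 ; Chen | 3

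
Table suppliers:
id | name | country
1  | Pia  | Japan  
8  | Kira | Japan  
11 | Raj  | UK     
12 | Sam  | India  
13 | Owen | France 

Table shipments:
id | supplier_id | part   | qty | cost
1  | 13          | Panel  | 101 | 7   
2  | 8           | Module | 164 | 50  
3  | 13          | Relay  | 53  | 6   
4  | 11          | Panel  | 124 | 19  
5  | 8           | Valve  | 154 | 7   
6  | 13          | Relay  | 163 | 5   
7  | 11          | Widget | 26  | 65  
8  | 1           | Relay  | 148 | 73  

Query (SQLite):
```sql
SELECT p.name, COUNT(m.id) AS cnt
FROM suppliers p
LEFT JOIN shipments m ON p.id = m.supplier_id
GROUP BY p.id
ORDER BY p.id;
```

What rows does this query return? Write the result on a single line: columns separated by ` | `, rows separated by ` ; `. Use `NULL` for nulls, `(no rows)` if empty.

Pia | 1 ; Kira | 2 ; Raj | 2 ; Sam | 0 ; Owen | 3

LEFT JOIN keeps every suppliers row; unmatched ones get NULL for shipments columns.
Group by suppliers.id and compute COUNT(m.id). COUNT(col) of an all-NULL group is 0.
  1: ids {8} → COUNT(m.id)=1
  8: ids {2, 5} → COUNT(m.id)=2
  11: ids {4, 7} → COUNT(m.id)=2
  12: ids {—} → COUNT(m.id)=0
  13: ids {1, 3, 6} → COUNT(m.id)=3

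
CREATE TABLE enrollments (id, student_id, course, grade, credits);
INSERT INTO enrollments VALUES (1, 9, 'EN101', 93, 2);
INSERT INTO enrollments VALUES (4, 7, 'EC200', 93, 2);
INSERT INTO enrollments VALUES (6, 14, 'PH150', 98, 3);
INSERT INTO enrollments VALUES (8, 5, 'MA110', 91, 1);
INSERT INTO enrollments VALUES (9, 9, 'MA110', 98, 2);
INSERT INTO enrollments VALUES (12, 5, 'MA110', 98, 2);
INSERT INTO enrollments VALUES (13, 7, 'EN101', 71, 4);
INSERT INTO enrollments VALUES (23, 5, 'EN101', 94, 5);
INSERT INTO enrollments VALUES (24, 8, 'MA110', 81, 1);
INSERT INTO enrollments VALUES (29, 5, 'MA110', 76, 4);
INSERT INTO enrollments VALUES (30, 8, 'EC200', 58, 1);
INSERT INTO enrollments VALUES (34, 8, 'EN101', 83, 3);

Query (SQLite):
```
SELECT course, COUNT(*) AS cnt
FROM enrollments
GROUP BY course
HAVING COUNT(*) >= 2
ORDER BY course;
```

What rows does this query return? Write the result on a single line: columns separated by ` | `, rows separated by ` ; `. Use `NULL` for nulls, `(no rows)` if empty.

Partition enrollments by course; compute COUNT(*) within each group.
HAVING: keep groups with count ≥ 2.
  EC200: ids {4, 30} → COUNT(*)=2
  EN101: ids {1, 13, 23, 34} → COUNT(*)=4
  MA110: ids {8, 9, 12, 24, 29} → COUNT(*)=5
  PH150: ids {6} → COUNT(*)=1

EC200 | 2 ; EN101 | 4 ; MA110 | 5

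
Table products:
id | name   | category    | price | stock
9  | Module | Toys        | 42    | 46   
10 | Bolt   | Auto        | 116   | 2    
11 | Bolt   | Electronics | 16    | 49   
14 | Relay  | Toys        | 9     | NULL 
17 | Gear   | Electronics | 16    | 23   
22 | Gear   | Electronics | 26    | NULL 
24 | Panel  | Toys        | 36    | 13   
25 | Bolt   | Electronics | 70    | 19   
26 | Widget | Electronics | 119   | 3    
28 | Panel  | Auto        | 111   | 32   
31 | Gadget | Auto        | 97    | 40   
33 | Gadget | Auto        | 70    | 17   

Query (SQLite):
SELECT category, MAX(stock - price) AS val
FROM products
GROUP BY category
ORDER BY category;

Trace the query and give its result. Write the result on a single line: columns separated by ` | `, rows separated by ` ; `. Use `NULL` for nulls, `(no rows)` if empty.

For each row compute stock - price.
Group by category; take MAX of the expression per group.
  Auto: ids {10, 28, 31, 33} → MAX(stock - price)=-53
  Electronics: ids {11, 17, 22, 25, 26} → MAX(stock - price)=33
  Toys: ids {9, 14, 24} → MAX(stock - price)=4

Auto | -53 ; Electronics | 33 ; Toys | 4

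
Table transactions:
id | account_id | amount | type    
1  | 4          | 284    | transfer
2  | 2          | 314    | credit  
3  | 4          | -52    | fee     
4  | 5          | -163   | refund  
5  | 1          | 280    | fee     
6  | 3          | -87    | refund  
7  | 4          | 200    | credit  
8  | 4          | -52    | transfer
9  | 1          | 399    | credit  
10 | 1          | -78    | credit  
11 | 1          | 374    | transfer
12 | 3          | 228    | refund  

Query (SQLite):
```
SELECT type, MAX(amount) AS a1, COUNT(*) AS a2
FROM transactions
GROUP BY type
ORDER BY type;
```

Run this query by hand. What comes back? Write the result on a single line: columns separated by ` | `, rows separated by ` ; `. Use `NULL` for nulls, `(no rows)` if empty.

credit | 399 | 4 ; fee | 280 | 2 ; refund | 228 | 3 ; transfer | 374 | 3

Group transactions by type.
Per group compute: MAX(amount), COUNT(*).
  credit: ids {2, 7, 9, 10} → MAX(amount)=399, COUNT(*)=4
  fee: ids {3, 5} → MAX(amount)=280, COUNT(*)=2
  refund: ids {4, 6, 12} → MAX(amount)=228, COUNT(*)=3
  transfer: ids {1, 8, 11} → MAX(amount)=374, COUNT(*)=3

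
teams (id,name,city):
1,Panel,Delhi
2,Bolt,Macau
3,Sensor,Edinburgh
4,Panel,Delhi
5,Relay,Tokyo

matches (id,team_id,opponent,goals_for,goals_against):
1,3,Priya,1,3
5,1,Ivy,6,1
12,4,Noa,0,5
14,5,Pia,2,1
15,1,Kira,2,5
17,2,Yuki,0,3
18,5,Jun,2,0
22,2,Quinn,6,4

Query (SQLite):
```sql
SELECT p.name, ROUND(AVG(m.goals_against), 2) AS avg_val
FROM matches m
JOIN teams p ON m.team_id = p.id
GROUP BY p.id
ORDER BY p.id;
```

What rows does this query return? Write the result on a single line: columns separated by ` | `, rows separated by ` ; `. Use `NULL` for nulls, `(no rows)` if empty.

Panel | 3 ; Bolt | 3.5 ; Sensor | 3 ; Panel | 5 ; Relay | 0.5

Join each matches row to its teams via team_id.
Group joined rows by teams.id; compute ROUND(AVG(m.goals_against), 2) per group.
  1: ids {5, 15} → ROUND(AVG(m.goals_against), 2)=3
  2: ids {17, 22} → ROUND(AVG(m.goals_against), 2)=3.5
  3: ids {1} → ROUND(AVG(m.goals_against), 2)=3
  4: ids {12} → ROUND(AVG(m.goals_against), 2)=5
  5: ids {14, 18} → ROUND(AVG(m.goals_against), 2)=0.5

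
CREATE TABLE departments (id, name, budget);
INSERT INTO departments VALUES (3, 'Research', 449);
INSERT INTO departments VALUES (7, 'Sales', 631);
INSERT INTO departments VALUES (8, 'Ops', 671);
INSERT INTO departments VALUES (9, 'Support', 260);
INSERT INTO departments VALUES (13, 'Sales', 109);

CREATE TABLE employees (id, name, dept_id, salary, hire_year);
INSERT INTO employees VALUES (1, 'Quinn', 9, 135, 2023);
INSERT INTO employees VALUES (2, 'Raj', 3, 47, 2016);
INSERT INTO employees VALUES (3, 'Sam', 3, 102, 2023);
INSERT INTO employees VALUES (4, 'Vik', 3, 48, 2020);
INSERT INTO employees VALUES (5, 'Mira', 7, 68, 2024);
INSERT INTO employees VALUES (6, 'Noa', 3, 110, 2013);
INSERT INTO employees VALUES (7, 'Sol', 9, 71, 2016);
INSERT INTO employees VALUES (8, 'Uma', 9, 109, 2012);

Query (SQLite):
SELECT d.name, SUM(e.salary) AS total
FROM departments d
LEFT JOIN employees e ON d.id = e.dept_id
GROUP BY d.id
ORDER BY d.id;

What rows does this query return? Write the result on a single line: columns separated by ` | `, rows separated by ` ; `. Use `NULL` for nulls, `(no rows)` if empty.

Research | 307 ; Sales | 68 ; Ops | NULL ; Support | 315 ; Sales | NULL

LEFT JOIN keeps every departments row; unmatched ones get NULL for employees columns.
Group by departments.id and compute SUM(e.salary). SUM over an all-NULL group is NULL.
  3: ids {2, 3, 4, 6} → SUM(e.salary)=307
  7: ids {5} → SUM(e.salary)=68
  8: ids {—} → SUM(e.salary)=NULL
  9: ids {1, 7, 8} → SUM(e.salary)=315
  13: ids {—} → SUM(e.salary)=NULL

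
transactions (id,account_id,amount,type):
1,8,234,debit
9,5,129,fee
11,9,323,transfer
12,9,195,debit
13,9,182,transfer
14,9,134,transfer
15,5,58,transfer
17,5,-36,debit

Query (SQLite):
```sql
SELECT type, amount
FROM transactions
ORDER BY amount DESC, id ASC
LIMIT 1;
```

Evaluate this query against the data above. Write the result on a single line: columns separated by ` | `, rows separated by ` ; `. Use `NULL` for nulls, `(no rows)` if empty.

Sort by amount desc, tiebreak id asc: (323, id=11), (234, id=1), (195, id=12), (182, id=13) …. Take first 1.

transfer | 323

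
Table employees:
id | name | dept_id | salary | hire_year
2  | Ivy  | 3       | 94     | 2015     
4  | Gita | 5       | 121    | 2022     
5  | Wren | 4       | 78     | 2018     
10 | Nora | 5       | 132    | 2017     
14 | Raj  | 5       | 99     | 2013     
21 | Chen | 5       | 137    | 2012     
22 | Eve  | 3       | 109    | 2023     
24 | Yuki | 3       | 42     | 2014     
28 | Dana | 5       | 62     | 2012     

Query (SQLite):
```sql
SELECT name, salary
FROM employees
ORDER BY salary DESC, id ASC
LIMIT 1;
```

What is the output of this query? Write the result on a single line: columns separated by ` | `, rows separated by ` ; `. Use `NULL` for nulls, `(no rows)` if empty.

Sort by salary desc, tiebreak id asc: (137, id=21), (132, id=10), (121, id=4), (109, id=22) …. Take first 1.

Chen | 137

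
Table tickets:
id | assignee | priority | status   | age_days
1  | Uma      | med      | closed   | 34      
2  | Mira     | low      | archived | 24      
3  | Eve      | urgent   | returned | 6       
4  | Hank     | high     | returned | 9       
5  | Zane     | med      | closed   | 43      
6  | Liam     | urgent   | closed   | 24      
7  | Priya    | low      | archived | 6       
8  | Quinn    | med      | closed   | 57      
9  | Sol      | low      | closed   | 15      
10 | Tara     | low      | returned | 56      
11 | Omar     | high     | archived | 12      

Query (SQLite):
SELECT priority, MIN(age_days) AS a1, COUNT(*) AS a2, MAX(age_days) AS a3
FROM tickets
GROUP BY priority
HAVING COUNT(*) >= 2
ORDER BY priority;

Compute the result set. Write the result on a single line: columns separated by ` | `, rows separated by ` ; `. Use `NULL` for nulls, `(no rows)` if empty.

high | 9 | 2 | 12 ; low | 6 | 4 | 56 ; med | 34 | 3 | 57 ; urgent | 6 | 2 | 24

Group tickets by priority.
Per group compute: MIN(age_days), COUNT(*), MAX(age_days).
HAVING: drop groups with fewer than 2 rows.
  high: ids {4, 11} → MIN(age_days)=9, COUNT(*)=2, MAX(age_days)=12
  low: ids {2, 7, 9, 10} → MIN(age_days)=6, COUNT(*)=4, MAX(age_days)=56
  med: ids {1, 5, 8} → MIN(age_days)=34, COUNT(*)=3, MAX(age_days)=57
  urgent: ids {3, 6} → MIN(age_days)=6, COUNT(*)=2, MAX(age_days)=24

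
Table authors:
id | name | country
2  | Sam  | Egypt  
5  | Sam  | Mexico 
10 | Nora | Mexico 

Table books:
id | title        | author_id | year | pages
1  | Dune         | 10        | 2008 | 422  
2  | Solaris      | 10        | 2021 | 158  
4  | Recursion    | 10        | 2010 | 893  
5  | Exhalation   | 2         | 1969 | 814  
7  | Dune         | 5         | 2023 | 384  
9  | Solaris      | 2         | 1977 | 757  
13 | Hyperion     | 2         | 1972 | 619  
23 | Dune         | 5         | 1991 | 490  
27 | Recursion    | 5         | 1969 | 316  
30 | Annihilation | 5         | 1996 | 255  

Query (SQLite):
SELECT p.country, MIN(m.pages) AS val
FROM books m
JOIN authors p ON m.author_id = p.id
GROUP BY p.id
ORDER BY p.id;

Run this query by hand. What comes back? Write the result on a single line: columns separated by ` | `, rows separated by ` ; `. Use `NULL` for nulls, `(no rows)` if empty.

Join each books row to its authors via author_id.
Group joined rows by authors.id; compute MIN(m.pages) per group.
  2: ids {5, 9, 13} → MIN(m.pages)=619
  5: ids {7, 23, 27, 30} → MIN(m.pages)=255
  10: ids {1, 2, 4} → MIN(m.pages)=158

Egypt | 619 ; Mexico | 255 ; Mexico | 158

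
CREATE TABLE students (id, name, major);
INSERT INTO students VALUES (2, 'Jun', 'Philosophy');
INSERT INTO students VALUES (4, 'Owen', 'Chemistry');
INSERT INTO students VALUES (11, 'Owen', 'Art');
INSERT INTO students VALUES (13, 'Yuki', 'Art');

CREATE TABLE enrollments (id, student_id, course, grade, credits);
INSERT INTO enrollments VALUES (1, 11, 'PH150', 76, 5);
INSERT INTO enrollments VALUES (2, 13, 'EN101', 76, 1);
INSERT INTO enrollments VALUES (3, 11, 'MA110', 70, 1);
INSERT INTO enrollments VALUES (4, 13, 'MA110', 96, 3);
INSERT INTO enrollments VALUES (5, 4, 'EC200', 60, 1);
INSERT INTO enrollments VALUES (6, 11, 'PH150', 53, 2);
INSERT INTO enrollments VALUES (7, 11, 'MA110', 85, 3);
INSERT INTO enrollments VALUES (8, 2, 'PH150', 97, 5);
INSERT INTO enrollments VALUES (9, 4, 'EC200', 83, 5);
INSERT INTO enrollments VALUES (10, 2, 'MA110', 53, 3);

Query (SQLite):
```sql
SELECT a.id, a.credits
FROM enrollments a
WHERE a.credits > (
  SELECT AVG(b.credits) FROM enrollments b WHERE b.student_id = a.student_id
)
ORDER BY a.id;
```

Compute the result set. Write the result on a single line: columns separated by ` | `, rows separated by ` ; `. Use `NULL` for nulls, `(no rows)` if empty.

For each enrollments row a, compute AVG(credits) over rows sharing a.student_id.
Keep row a if a.credits > that per-group AVG.
  student_id=2: AVG(credits) = 4.0
  student_id=4: AVG(credits) = 3.0
  student_id=11: AVG(credits) = 2.75
  student_id=13: AVG(credits) = 2.0

1 | 5 ; 4 | 3 ; 7 | 3 ; 8 | 5 ; 9 | 5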